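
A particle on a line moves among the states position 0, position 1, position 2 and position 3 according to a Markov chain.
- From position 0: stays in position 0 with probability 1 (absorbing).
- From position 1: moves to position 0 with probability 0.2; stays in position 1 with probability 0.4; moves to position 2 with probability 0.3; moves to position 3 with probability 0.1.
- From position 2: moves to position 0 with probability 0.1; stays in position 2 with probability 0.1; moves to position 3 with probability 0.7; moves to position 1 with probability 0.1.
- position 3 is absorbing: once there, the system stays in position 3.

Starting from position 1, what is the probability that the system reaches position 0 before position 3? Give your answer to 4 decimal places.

Let h(s) be the probability of absorption at position 0 starting from transient state s. Then h(position 0) = 1 and h(position 3) = 0. By first-step analysis:
h(position 1) = 0.2·1 + 0.4·h(position 1) + 0.3·h(position 2) + 0.1·0
h(position 2) = 0.1·1 + 0.1·h(position 1) + 0.1·h(position 2) + 0.7·0
Solving: h(position 1) = 0.4118, h(position 2) = 0.1569.
Starting from position 1, the probability is 0.4118.

0.4118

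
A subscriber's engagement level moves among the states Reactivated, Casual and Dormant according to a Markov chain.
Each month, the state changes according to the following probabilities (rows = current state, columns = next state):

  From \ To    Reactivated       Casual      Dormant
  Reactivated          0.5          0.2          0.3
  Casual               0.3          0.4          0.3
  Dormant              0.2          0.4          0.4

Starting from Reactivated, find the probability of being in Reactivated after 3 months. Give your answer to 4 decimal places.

0.3410

Propagate the distribution vector 3 months from Reactivated.
After 0 months: (1.0000, 0.0000, 0.0000)
After 1 month: (0.5000, 0.2000, 0.3000)
After 2 months: (0.3700, 0.3000, 0.3300)
After 3 months: (0.3410, 0.3260, 0.3330)
P(in Reactivated after 3 months) = 0.3410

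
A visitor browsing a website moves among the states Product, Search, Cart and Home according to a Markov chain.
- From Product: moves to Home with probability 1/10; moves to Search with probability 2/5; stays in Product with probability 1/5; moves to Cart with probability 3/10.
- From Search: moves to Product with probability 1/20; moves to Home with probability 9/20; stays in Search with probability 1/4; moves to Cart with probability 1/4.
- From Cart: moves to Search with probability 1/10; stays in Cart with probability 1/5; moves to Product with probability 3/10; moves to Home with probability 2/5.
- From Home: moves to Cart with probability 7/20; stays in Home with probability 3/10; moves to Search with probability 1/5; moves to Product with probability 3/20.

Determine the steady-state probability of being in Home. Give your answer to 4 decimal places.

0.3249

Let the stationary distribution be π with π = πP and π_1 + π_2 + π_3 + π_4 = 1.
π_1 = 0.2·π_1 + 0.05·π_2 + 0.3·π_3 + 0.15·π_4
π_2 = 0.4·π_1 + 0.25·π_2 + 0.1·π_3 + 0.2·π_4
π_3 = 0.3·π_1 + 0.25·π_2 + 0.2·π_3 + 0.35·π_4
Solving with the normalization constraint gives π = (0.1787, 0.2189, 0.2775, 0.3249).
So the stationary probability of Home is 0.3249.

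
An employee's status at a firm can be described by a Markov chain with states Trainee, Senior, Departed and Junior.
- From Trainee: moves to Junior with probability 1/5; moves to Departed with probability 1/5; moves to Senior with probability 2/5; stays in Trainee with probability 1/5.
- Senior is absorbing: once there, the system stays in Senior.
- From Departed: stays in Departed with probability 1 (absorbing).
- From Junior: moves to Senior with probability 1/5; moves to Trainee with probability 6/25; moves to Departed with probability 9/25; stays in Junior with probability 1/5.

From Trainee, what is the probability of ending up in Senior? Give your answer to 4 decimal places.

0.6081

Let h(s) be the probability of absorption at Senior starting from transient state s. Then h(Senior) = 1 and h(Departed) = 0. By first-step analysis:
h(Trainee) = 0.2·h(Trainee) + 0.4·1 + 0.2·0 + 0.2·h(Junior)
h(Junior) = 0.24·h(Trainee) + 0.2·1 + 0.36·0 + 0.2·h(Junior)
Solving: h(Trainee) = 0.6081, h(Junior) = 0.4324.
Starting from Trainee, the probability is 0.6081.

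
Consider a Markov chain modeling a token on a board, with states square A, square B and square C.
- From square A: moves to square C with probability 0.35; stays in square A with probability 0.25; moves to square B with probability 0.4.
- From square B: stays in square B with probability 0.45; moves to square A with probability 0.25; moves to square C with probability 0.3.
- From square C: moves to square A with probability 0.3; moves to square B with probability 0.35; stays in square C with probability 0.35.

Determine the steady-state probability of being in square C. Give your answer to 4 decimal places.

0.3298

Let the stationary distribution be π with π = πP and π_1 + π_2 + π_3 = 1.
π_1 = 0.25·π_1 + 0.25·π_2 + 0.3·π_3
π_2 = 0.4·π_1 + 0.45·π_2 + 0.35·π_3
Solving with the normalization constraint gives π = (0.2665, 0.4037, 0.3298).
So the stationary probability of square C is 0.3298.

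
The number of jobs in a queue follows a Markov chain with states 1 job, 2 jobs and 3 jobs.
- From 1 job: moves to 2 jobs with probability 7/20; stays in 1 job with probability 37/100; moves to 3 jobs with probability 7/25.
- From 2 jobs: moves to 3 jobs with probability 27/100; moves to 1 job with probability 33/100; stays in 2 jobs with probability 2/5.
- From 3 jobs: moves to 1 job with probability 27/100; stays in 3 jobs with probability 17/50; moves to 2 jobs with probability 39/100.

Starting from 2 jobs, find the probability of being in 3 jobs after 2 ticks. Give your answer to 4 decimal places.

0.2922

Sum over the intermediate state after 1 tick:
P = P(2 jobs→1 job)·P(1 job→3 jobs) + P(2 jobs→2 jobs)·P(2 jobs→3 jobs) + P(2 jobs→3 jobs)·P(3 jobs→3 jobs)
  = 0.33×0.28 + 0.4×0.27 + 0.27×0.34
  = 0.0924 + 0.1080 + 0.0918 = 0.2922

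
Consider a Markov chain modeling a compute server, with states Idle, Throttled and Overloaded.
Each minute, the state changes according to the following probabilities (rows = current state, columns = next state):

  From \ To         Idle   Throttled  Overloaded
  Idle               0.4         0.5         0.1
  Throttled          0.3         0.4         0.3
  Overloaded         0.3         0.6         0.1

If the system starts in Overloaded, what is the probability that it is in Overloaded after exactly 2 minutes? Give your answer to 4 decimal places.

Sum over the intermediate state after 1 minute:
P = P(Overloaded→Idle)·P(Idle→Overloaded) + P(Overloaded→Throttled)·P(Throttled→Overloaded) + P(Overloaded→Overloaded)·P(Overloaded→Overloaded)
  = 0.3×0.1 + 0.6×0.3 + 0.1×0.1
  = 0.0300 + 0.1800 + 0.0100 = 0.2200

0.2200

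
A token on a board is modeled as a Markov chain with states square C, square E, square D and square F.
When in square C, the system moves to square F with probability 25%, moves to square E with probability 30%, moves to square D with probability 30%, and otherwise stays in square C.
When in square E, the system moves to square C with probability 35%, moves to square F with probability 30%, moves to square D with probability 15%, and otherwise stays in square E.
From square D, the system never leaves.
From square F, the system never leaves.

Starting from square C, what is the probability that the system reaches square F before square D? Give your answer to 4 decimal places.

0.5043

Let h(s) be the probability of absorption at square F starting from transient state s. Then h(square F) = 1 and h(square D) = 0. By first-step analysis:
h(square C) = 0.15·h(square C) + 0.3·h(square E) + 0.3·0 + 0.25·1
h(square E) = 0.35·h(square C) + 0.2·h(square E) + 0.15·0 + 0.3·1
Solving: h(square C) = 0.5043, h(square E) = 0.5957.
Starting from square C, the probability is 0.5043.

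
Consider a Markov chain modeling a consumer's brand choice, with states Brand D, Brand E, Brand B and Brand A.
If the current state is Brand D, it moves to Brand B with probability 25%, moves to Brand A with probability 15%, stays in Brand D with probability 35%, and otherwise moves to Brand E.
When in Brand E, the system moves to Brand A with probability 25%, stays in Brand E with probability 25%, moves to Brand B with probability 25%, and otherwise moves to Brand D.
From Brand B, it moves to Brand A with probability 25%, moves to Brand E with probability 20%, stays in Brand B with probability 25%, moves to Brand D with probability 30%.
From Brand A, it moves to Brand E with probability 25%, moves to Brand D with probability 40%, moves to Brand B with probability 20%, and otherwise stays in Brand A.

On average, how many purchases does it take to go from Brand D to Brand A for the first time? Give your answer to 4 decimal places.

Let t(s) be the expected number of purchases to first reach Brand A from state s, with t(Brand A) = 0. Conditioning on the first purchase:
t(Brand D) = 1 + 0.35·t(Brand D) + 0.25·t(Brand E) + 0.25·t(Brand B)
t(Brand E) = 1 + 0.25·t(Brand D) + 0.25·t(Brand E) + 0.25·t(Brand B)
t(Brand B) = 1 + 0.3·t(Brand D) + 0.2·t(Brand E) + 0.25·t(Brand B)
Solving: t(Brand D) = 5.0314, t(Brand E) = 4.5283, t(Brand B) = 4.5535.
Expected purchases from Brand D to Brand A: 5.0314.

5.0314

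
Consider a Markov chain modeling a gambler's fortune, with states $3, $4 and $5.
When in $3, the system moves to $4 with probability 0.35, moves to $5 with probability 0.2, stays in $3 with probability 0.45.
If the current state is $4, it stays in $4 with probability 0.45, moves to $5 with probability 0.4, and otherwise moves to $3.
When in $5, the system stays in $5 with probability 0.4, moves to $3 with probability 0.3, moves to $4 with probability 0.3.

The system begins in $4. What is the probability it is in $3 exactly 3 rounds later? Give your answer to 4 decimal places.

0.2820

Propagate the distribution vector 3 rounds from $4.
After 0 rounds: (0.0000, 1.0000, 0.0000)
After 1 round: (0.1500, 0.4500, 0.4000)
After 2 rounds: (0.2550, 0.3750, 0.3700)
After 3 rounds: (0.2820, 0.3690, 0.3490)
P(in $3 after 3 rounds) = 0.2820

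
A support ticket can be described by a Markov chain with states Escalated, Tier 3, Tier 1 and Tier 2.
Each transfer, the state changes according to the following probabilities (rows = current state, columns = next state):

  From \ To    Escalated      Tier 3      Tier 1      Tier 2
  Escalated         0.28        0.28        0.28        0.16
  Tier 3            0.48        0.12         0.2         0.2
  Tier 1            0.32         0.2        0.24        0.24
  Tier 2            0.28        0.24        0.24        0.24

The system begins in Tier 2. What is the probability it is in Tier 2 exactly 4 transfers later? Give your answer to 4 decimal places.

0.2047

Propagate the distribution vector 4 transfers from Tier 2.
After 0 transfers: (0.0000, 0.0000, 0.0000, 1.0000)
After 1 transfer: (0.2800, 0.2400, 0.2400, 0.2400)
After 2 transfers: (0.3376, 0.2128, 0.2416, 0.2080)
After 3 transfers: (0.3322, 0.2183, 0.2450, 0.2045)
After 4 transfers: (0.3335, 0.2173, 0.2446, 0.2047)
P(in Tier 2 after 4 transfers) = 0.2047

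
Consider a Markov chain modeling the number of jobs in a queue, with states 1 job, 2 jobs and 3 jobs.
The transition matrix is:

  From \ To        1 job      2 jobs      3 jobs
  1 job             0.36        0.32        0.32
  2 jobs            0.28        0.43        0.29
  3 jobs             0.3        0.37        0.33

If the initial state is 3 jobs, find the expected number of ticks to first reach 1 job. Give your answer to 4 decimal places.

Let t(s) be the expected number of ticks to first reach 1 job from state s, with t(1 job) = 0. Conditioning on the first tick:
t(2 jobs) = 1 + 0.43·t(2 jobs) + 0.29·t(3 jobs)
t(3 jobs) = 1 + 0.37·t(2 jobs) + 0.33·t(3 jobs)
Solving: t(2 jobs) = 3.4960, t(3 jobs) = 3.4232.
Expected ticks from 3 jobs to 1 job: 3.4232.

3.4232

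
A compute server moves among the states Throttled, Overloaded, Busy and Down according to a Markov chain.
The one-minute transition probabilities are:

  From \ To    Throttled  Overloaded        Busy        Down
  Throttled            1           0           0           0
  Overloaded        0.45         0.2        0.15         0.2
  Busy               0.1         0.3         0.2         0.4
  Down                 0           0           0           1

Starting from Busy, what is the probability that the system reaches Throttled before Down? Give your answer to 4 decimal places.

0.3613

Let h(s) be the probability of absorption at Throttled starting from transient state s. Then h(Throttled) = 1 and h(Down) = 0. By first-step analysis:
h(Overloaded) = 0.45·1 + 0.2·h(Overloaded) + 0.15·h(Busy) + 0.2·0
h(Busy) = 0.1·1 + 0.3·h(Overloaded) + 0.2·h(Busy) + 0.4·0
Solving: h(Overloaded) = 0.6303, h(Busy) = 0.3613.
Starting from Busy, the probability is 0.3613.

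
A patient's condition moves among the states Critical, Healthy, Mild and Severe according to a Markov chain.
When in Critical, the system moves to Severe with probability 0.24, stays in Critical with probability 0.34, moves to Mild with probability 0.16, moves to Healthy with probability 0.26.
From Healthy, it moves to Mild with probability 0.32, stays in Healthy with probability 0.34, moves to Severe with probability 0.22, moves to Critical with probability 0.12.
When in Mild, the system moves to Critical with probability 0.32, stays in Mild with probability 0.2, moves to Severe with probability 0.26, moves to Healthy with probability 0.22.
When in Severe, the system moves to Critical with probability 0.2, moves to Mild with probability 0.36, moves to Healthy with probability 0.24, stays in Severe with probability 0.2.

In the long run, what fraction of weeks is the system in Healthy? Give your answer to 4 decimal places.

0.2663

Let the stationary distribution be π with π = πP and π_1 + π_2 + π_3 + π_4 = 1.
π_1 = 0.34·π_1 + 0.12·π_2 + 0.32·π_3 + 0.2·π_4
π_2 = 0.26·π_1 + 0.34·π_2 + 0.22·π_3 + 0.24·π_4
π_3 = 0.16·π_1 + 0.32·π_2 + 0.2·π_3 + 0.36·π_4
Solving with the normalization constraint gives π = (0.2439, 0.2663, 0.2591, 0.2306).
So the stationary probability of Healthy is 0.2663.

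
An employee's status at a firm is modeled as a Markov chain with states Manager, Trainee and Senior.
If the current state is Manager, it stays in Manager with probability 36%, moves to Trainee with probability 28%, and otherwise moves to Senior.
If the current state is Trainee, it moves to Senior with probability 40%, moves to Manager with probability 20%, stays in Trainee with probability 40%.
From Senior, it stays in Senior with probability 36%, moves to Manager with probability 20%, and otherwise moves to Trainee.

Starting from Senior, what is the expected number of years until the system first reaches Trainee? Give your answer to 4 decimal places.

Let t(s) be the expected number of years to first reach Trainee from state s, with t(Trainee) = 0. Conditioning on the first year:
t(Manager) = 1 + 0.36·t(Manager) + 0.36·t(Senior)
t(Senior) = 1 + 0.2·t(Manager) + 0.36·t(Senior)
Solving: t(Manager) = 2.9621, t(Senior) = 2.4882.
Expected years from Senior to Trainee: 2.4882.

2.4882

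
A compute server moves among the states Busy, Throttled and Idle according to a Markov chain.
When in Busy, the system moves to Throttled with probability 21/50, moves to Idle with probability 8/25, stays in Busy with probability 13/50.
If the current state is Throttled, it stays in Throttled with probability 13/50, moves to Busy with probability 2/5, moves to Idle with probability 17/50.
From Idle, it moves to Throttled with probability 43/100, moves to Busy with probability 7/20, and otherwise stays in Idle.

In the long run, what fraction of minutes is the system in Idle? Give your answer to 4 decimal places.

0.2975

Let the stationary distribution be π with π = πP and π_1 + π_2 + π_3 = 1.
π_1 = 0.26·π_1 + 0.4·π_2 + 0.35·π_3
π_2 = 0.42·π_1 + 0.26·π_2 + 0.43·π_3
Solving with the normalization constraint gives π = (0.3378, 0.3646, 0.2975).
So the stationary probability of Idle is 0.2975.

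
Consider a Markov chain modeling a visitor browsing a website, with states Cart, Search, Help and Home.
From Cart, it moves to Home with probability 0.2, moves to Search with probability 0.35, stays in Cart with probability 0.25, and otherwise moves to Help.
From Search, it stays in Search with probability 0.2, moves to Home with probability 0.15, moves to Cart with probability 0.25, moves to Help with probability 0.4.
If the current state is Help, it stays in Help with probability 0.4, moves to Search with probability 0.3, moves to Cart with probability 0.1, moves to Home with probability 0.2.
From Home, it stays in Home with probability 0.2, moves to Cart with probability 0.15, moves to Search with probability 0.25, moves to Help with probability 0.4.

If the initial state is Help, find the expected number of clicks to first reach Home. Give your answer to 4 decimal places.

5.3768

Let t(s) be the expected number of clicks to first reach Home from state s, with t(Home) = 0. Conditioning on the first click:
t(Cart) = 1 + 0.25·t(Cart) + 0.35·t(Search) + 0.2·t(Help)
t(Search) = 1 + 0.25·t(Cart) + 0.2·t(Search) + 0.4·t(Help)
t(Help) = 1 + 0.1·t(Cart) + 0.3·t(Search) + 0.4·t(Help)
Solving: t(Cart) = 5.3913, t(Search) = 5.6232, t(Help) = 5.3768.
Expected clicks from Help to Home: 5.3768.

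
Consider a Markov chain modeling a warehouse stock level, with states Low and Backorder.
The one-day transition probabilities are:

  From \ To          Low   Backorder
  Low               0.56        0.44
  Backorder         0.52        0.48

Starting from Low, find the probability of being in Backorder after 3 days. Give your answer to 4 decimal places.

Propagate the distribution vector 3 days from Low.
After 0 days: (1.0000, 0.0000)
After 1 day: (0.5600, 0.4400)
After 2 days: (0.5424, 0.4576)
After 3 days: (0.5417, 0.4583)
P(in Backorder after 3 days) = 0.4583

0.4583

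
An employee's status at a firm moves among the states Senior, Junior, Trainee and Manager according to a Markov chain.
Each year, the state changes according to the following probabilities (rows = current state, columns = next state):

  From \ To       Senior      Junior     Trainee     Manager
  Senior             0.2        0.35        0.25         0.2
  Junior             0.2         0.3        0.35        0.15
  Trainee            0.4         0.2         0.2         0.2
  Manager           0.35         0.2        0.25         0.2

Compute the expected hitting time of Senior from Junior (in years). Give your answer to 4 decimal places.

3.5233

Let t(s) be the expected number of years to first reach Senior from state s, with t(Senior) = 0. Conditioning on the first year:
t(Junior) = 1 + 0.3·t(Junior) + 0.35·t(Trainee) + 0.15·t(Manager)
t(Trainee) = 1 + 0.2·t(Junior) + 0.2·t(Trainee) + 0.2·t(Manager)
t(Manager) = 1 + 0.2·t(Junior) + 0.25·t(Trainee) + 0.2·t(Manager)
Solving: t(Junior) = 3.5233, t(Trainee) = 2.8892, t(Manager) = 3.0337.
Expected years from Junior to Senior: 3.5233.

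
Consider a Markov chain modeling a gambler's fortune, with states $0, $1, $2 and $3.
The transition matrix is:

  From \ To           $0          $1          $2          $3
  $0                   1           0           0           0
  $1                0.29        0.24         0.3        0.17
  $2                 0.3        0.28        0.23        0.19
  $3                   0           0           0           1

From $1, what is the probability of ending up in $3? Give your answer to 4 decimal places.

Let h(s) be the probability of absorption at $3 starting from transient state s. Then h($3) = 1 and h($0) = 0. By first-step analysis:
h($1) = 0.29·0 + 0.24·h($1) + 0.3·h($2) + 0.17·1
h($2) = 0.3·0 + 0.28·h($1) + 0.23·h($2) + 0.19·1
Solving: h($1) = 0.3749, h($2) = 0.3831.
Starting from $1, the probability is 0.3749.

0.3749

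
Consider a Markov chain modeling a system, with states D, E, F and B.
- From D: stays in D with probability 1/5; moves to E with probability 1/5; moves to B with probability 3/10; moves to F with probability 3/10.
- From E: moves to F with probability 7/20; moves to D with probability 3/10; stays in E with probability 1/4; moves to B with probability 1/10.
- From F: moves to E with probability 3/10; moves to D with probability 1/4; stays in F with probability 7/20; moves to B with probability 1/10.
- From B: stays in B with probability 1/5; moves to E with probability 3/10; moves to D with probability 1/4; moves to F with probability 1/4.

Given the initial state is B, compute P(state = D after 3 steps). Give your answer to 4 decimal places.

Propagate the distribution vector 3 steps from B.
After 0 steps: (0.0000, 0.0000, 0.0000, 1.0000)
After 1 step: (0.2500, 0.3000, 0.2500, 0.2000)
After 2 steps: (0.2525, 0.2600, 0.3175, 0.1700)
After 3 steps: (0.2504, 0.2618, 0.3204, 0.1675)
P(in D after 3 steps) = 0.2504

0.2504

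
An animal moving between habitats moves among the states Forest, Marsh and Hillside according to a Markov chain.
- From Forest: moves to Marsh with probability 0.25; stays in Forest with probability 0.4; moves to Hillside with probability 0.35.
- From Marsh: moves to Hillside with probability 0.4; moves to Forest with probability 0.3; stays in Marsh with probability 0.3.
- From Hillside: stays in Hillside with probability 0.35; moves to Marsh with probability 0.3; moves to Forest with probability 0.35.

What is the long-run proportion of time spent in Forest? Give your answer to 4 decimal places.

0.3536

Let the stationary distribution be π with π = πP and π_1 + π_2 + π_3 = 1.
π_1 = 0.4·π_1 + 0.3·π_2 + 0.35·π_3
π_2 = 0.25·π_1 + 0.3·π_2 + 0.3·π_3
Solving with the normalization constraint gives π = (0.3536, 0.2823, 0.3641).
So the stationary probability of Forest is 0.3536.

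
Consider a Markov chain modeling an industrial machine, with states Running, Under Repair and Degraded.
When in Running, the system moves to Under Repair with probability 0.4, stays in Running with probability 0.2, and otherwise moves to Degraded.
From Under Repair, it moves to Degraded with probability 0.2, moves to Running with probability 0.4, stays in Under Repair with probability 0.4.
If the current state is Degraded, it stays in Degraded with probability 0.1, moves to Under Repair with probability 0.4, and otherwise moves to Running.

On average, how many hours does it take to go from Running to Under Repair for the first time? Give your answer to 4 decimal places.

Let t(s) be the expected number of hours to first reach Under Repair from state s, with t(Under Repair) = 0. Conditioning on the first hour:
t(Running) = 1 + 0.2·t(Running) + 0.4·t(Degraded)
t(Degraded) = 1 + 0.5·t(Running) + 0.1·t(Degraded)
Solving: t(Running) = 2.5000, t(Degraded) = 2.5000.
Expected hours from Running to Under Repair: 2.5000.

2.5000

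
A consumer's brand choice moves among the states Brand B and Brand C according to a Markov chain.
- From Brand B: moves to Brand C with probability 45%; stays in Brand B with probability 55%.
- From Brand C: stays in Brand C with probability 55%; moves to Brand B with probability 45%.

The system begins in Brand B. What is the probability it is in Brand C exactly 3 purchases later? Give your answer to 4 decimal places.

Propagate the distribution vector 3 purchases from Brand B.
After 0 purchases: (1.0000, 0.0000)
After 1 purchase: (0.5500, 0.4500)
After 2 purchases: (0.5050, 0.4950)
After 3 purchases: (0.5005, 0.4995)
P(in Brand C after 3 purchases) = 0.4995

0.4995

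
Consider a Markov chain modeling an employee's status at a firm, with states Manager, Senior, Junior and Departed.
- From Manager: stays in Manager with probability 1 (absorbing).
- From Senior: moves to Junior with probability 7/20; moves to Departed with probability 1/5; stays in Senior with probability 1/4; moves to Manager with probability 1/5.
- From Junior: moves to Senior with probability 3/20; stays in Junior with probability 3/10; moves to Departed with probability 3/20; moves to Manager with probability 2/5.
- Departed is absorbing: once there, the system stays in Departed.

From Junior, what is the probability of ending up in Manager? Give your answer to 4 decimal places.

Let h(s) be the probability of absorption at Manager starting from transient state s. Then h(Manager) = 1 and h(Departed) = 0. By first-step analysis:
h(Senior) = 0.2·1 + 0.25·h(Senior) + 0.35·h(Junior) + 0.2·0
h(Junior) = 0.4·1 + 0.15·h(Senior) + 0.3·h(Junior) + 0.15·0
Solving: h(Senior) = 0.5926, h(Junior) = 0.6984.
Starting from Junior, the probability is 0.6984.

0.6984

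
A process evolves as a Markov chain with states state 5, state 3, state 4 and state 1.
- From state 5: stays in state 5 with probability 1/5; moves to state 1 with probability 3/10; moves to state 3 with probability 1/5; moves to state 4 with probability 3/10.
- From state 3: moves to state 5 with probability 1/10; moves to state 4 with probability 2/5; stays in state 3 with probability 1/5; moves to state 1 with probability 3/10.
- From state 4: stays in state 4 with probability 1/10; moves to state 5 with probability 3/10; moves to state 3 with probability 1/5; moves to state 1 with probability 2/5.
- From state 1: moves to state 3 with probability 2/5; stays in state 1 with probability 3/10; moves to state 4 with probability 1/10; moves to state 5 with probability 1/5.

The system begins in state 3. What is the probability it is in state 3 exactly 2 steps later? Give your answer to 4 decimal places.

0.2600

Propagate the distribution vector 2 steps from state 3.
After 0 steps: (0.0000, 1.0000, 0.0000, 0.0000)
After 1 step: (0.1000, 0.2000, 0.4000, 0.3000)
After 2 steps: (0.2200, 0.2600, 0.1800, 0.3400)
P(in state 3 after 2 steps) = 0.2600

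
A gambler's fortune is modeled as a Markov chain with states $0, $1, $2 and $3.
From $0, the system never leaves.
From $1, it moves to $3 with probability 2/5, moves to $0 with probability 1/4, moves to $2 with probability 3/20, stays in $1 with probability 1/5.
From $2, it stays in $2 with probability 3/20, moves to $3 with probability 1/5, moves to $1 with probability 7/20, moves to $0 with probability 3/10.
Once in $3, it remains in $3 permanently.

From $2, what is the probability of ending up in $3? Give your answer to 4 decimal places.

Let h(s) be the probability of absorption at $3 starting from transient state s. Then h($3) = 1 and h($0) = 0. By first-step analysis:
h($1) = 0.25·0 + 0.2·h($1) + 0.15·h($2) + 0.4·1
h($2) = 0.3·0 + 0.35·h($1) + 0.15·h($2) + 0.2·1
Solving: h($1) = 0.5896, h($2) = 0.4781.
Starting from $2, the probability is 0.4781.

0.4781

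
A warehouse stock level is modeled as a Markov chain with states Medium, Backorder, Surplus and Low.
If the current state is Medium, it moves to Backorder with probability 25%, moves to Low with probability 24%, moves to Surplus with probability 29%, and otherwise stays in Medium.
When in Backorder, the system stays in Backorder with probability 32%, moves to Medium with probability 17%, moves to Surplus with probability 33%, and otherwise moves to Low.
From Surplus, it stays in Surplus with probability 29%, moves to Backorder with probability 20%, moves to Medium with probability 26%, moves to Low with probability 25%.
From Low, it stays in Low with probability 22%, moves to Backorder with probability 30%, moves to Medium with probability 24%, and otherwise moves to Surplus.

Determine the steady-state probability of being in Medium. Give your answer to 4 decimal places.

Let the stationary distribution be π with π = πP and π_1 + π_2 + π_3 + π_4 = 1.
π_1 = 0.22·π_1 + 0.17·π_2 + 0.26·π_3 + 0.24·π_4
π_2 = 0.25·π_1 + 0.32·π_2 + 0.2·π_3 + 0.3·π_4
π_3 = 0.29·π_1 + 0.33·π_2 + 0.29·π_3 + 0.24·π_4
Solving with the normalization constraint gives π = (0.2228, 0.2652, 0.2895, 0.2225).
So the stationary probability of Medium is 0.2228.

0.2228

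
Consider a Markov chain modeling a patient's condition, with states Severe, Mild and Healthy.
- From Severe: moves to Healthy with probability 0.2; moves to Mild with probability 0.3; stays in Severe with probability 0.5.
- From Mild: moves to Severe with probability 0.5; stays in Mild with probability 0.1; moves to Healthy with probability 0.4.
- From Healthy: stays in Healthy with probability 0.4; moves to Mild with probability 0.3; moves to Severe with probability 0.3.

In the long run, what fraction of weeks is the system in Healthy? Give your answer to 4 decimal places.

0.3125

Let the stationary distribution be π with π = πP and π_1 + π_2 + π_3 = 1.
π_1 = 0.5·π_1 + 0.5·π_2 + 0.3·π_3
π_2 = 0.3·π_1 + 0.1·π_2 + 0.3·π_3
Solving with the normalization constraint gives π = (0.4375, 0.2500, 0.3125).
So the stationary probability of Healthy is 0.3125.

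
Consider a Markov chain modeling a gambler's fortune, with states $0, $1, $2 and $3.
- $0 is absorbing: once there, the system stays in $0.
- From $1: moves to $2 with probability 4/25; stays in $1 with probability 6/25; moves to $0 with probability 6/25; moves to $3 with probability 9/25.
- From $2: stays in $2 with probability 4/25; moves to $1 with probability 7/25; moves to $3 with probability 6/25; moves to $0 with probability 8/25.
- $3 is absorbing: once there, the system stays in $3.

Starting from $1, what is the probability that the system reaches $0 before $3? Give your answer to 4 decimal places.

Let h(s) be the probability of absorption at $0 starting from transient state s. Then h($0) = 1 and h($3) = 0. By first-step analysis:
h($1) = 0.24·1 + 0.24·h($1) + 0.16·h($2) + 0.36·0
h($2) = 0.32·1 + 0.28·h($1) + 0.16·h($2) + 0.24·0
Solving: h($1) = 0.4259, h($2) = 0.5229.
Starting from $1, the probability is 0.4259.

0.4259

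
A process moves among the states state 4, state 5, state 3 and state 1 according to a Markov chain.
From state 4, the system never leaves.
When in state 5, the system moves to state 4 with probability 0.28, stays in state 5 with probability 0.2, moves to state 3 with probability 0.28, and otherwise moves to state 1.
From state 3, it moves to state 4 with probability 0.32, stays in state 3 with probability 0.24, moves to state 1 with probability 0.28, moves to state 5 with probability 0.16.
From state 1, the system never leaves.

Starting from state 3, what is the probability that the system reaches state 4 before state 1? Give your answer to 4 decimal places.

0.5341

Let h(s) be the probability of absorption at state 4 starting from transient state s. Then h(state 4) = 1 and h(state 1) = 0. By first-step analysis:
h(state 5) = 0.28·1 + 0.2·h(state 5) + 0.28·h(state 3) + 0.24·0
h(state 3) = 0.32·1 + 0.16·h(state 5) + 0.24·h(state 3) + 0.28·0
Solving: h(state 5) = 0.5369, h(state 3) = 0.5341.
Starting from state 3, the probability is 0.5341.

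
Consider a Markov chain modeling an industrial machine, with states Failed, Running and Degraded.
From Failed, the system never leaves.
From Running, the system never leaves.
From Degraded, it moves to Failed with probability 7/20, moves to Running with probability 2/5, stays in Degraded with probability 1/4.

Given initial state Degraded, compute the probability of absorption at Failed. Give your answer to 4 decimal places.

Let h(s) be the probability of absorption at Failed starting from transient state s. Then h(Failed) = 1 and h(Running) = 0. By first-step analysis:
h(Degraded) = 0.35·1 + 0.4·0 + 0.25·h(Degraded)
Solving: h(Degraded) = 0.4667.
Starting from Degraded, the probability is 0.4667.

0.4667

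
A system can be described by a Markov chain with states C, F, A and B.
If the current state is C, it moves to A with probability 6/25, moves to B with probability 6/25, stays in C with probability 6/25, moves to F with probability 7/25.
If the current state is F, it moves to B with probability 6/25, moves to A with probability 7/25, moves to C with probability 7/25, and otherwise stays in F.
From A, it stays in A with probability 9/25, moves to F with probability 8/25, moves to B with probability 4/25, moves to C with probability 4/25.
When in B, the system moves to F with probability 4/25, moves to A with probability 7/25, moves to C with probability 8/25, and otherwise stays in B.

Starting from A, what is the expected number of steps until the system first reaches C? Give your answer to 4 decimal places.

4.4978

Let t(s) be the expected number of steps to first reach C from state s, with t(C) = 0. Conditioning on the first step:
t(F) = 1 + 0.2·t(F) + 0.28·t(A) + 0.24·t(B)
t(A) = 1 + 0.32·t(F) + 0.36·t(A) + 0.16·t(B)
t(B) = 1 + 0.16·t(F) + 0.28·t(A) + 0.24·t(B)
Solving: t(F) = 3.9666, t(A) = 4.4978, t(B) = 3.8079.
Expected steps from A to C: 4.4978.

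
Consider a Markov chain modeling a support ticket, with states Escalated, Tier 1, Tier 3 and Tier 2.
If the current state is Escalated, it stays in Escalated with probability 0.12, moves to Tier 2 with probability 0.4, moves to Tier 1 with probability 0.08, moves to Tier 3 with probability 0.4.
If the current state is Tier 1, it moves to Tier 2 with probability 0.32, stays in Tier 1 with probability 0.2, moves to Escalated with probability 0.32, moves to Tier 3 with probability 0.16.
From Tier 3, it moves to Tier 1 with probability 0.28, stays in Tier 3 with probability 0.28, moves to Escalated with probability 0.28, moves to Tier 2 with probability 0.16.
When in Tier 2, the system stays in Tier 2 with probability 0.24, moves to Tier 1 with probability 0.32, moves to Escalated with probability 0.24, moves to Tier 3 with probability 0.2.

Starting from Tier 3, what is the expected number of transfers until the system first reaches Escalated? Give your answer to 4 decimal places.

3.5476

Let t(s) be the expected number of transfers to first reach Escalated from state s, with t(Escalated) = 0. Conditioning on the first transfer:
t(Tier 1) = 1 + 0.2·t(Tier 1) + 0.16·t(Tier 3) + 0.32·t(Tier 2)
t(Tier 3) = 1 + 0.28·t(Tier 1) + 0.28·t(Tier 3) + 0.16·t(Tier 2)
t(Tier 2) = 1 + 0.32·t(Tier 1) + 0.2·t(Tier 3) + 0.24·t(Tier 2)
Solving: t(Tier 1) = 3.4384, t(Tier 3) = 3.5476, t(Tier 2) = 3.6971.
Expected transfers from Tier 3 to Escalated: 3.5476.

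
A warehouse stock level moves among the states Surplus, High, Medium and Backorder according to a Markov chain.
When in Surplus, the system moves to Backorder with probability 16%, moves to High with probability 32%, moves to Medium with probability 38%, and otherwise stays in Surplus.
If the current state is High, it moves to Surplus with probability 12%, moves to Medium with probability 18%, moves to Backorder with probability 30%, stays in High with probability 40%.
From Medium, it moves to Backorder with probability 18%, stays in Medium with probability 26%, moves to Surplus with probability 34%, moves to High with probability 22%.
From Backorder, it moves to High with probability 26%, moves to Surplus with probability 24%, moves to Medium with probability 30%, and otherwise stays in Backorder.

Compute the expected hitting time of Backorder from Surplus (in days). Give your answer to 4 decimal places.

Let t(s) be the expected number of days to first reach Backorder from state s, with t(Backorder) = 0. Conditioning on the first day:
t(Surplus) = 1 + 0.14·t(Surplus) + 0.32·t(High) + 0.38·t(Medium)
t(High) = 1 + 0.12·t(Surplus) + 0.4·t(High) + 0.18·t(Medium)
t(Medium) = 1 + 0.34·t(Surplus) + 0.22·t(High) + 0.26·t(Medium)
Solving: t(Surplus) = 4.7608, t(High) = 4.0409, t(Medium) = 4.7401.
Expected days from Surplus to Backorder: 4.7608.

4.7608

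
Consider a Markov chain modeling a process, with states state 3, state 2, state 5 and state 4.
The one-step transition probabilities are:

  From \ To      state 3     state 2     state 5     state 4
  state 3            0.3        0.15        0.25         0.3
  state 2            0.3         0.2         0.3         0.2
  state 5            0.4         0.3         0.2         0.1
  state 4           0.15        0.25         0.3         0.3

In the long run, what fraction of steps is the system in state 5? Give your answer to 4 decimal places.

0.2595

Let the stationary distribution be π with π = πP and π_1 + π_2 + π_3 + π_4 = 1.
π_1 = 0.3·π_1 + 0.3·π_2 + 0.4·π_3 + 0.15·π_4
π_2 = 0.15·π_1 + 0.2·π_2 + 0.3·π_3 + 0.25·π_4
π_3 = 0.25·π_1 + 0.3·π_2 + 0.2·π_3 + 0.3·π_4
Solving with the normalization constraint gives π = (0.2921, 0.2226, 0.2595, 0.2258).
So the stationary probability of state 5 is 0.2595.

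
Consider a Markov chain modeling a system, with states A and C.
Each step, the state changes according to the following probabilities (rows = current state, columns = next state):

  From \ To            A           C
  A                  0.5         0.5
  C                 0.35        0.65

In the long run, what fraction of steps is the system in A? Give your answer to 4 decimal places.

0.4118

Let the stationary distribution be π with π = πP and π_1 + π_2 = 1.
π_1 = 0.5·π_1 + 0.35·π_2
Solving with the normalization constraint gives π = (0.4118, 0.5882).
So the stationary probability of A is 0.4118.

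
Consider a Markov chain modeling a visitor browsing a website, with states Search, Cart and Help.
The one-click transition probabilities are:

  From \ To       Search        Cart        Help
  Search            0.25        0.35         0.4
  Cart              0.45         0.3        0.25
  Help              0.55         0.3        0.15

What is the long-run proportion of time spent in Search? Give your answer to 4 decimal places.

0.3985

Let the stationary distribution be π with π = πP and π_1 + π_2 + π_3 = 1.
π_1 = 0.25·π_1 + 0.45·π_2 + 0.55·π_3
π_2 = 0.35·π_1 + 0.3·π_2 + 0.3·π_3
Solving with the normalization constraint gives π = (0.3985, 0.3199, 0.2816).
So the stationary probability of Search is 0.3985.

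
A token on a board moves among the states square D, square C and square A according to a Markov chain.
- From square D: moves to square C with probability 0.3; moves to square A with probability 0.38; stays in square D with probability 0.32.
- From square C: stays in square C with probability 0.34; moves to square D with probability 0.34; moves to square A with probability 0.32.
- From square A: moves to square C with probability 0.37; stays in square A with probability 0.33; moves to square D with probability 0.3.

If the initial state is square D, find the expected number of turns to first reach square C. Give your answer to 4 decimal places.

Let t(s) be the expected number of turns to first reach square C from state s, with t(square C) = 0. Conditioning on the first turn:
t(square D) = 1 + 0.32·t(square D) + 0.38·t(square A)
t(square A) = 1 + 0.3·t(square D) + 0.33·t(square A)
Solving: t(square D) = 3.0738, t(square A) = 2.8689.
Expected turns from square D to square C: 3.0738.

3.0738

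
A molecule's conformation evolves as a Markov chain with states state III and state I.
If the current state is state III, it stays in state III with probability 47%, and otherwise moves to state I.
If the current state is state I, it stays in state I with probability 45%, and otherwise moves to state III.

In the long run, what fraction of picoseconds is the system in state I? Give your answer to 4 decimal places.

Let the stationary distribution be π with π = πP and π_1 + π_2 = 1.
π_1 = 0.47·π_1 + 0.55·π_2
Solving with the normalization constraint gives π = (0.5093, 0.4907).
So the stationary probability of state I is 0.4907.

0.4907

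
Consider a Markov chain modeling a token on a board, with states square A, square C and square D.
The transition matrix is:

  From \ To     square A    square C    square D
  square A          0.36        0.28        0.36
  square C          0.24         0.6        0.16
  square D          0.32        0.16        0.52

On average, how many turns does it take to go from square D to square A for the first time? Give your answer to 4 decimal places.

3.3654

Let t(s) be the expected number of turns to first reach square A from state s, with t(square A) = 0. Conditioning on the first turn:
t(square C) = 1 + 0.6·t(square C) + 0.16·t(square D)
t(square D) = 1 + 0.16·t(square C) + 0.52·t(square D)
Solving: t(square C) = 3.8462, t(square D) = 3.3654.
Expected turns from square D to square A: 3.3654.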